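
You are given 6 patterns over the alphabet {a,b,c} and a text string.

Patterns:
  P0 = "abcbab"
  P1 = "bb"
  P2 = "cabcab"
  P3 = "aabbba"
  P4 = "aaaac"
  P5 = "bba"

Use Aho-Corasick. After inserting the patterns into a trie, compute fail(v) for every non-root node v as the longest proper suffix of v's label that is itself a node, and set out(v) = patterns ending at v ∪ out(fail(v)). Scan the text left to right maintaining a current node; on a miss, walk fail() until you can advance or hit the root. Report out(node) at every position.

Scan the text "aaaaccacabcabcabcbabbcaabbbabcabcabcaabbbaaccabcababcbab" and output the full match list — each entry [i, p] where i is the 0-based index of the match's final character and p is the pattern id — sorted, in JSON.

Build:
Trie nodes:
  0='ε' goto a→1 b→7 c→9
  1='a' goto a→15 b→2
  2='ab' goto c→3
  3='abc' goto b→4
  4='abcb' goto a→5
  5='abcba' goto b→6
  6='abcbab' goto ·  ←P0
  7='b' goto b→8
  8='bb' goto a→23  ←P1
  9='c' goto a→10
  10='ca' goto b→11
  11='cab' goto c→12
  12='cabc' goto a→13
  13='cabca' goto b→14
  14='cabcab' goto ·  ←P2
  15='aa' goto a→20 b→16
  16='aab' goto b→17
  17='aabb' goto b→18
  18='aabbb' goto a→19
  19='aabbba' goto ·  ←P3
  20='aaa' goto a→21
  21='aaaa' goto c→22
  22='aaaac' goto ·  ←P4
  23='bba' goto ·  ←P5

Failure links (BFS by depth):
  fail(1) 'a': from fail(0)=0 chase 'a': 0 ⇒ 0;  out=∅∪out(0)=∅
  fail(7) 'b': from fail(0)=0 chase 'b': 0 ⇒ 0;  out=∅∪out(0)=∅
  fail(9) 'c': from fail(0)=0 chase 'c': 0 ⇒ 0;  out=∅∪out(0)=∅
  fail(2) 'ab': from fail(1)=0 chase 'b': 0 ⇒ 7;  out=∅∪out(7)=∅
  fail(8) 'bb': from fail(7)=0 chase 'b': 0 ⇒ 7;  out={1}∪out(7)={1}
  fail(10) 'ca': from fail(9)=0 chase 'a': 0 ⇒ 1;  out=∅∪out(1)=∅
  fail(15) 'aa': from fail(1)=0 chase 'a': 0 ⇒ 1;  out=∅∪out(1)=∅
  fail(3) 'abc': from fail(2)=7 chase 'c': 7→0 ⇒ 9;  out=∅∪out(9)=∅
  fail(11) 'cab': from fail(10)=1 chase 'b': 1 ⇒ 2;  out=∅∪out(2)=∅
  fail(16) 'aab': from fail(15)=1 chase 'b': 1 ⇒ 2;  out=∅∪out(2)=∅
  fail(20) 'aaa': from fail(15)=1 chase 'a': 1 ⇒ 15;  out=∅∪out(15)=∅
  fail(23) 'bba': from fail(8)=7 chase 'a': 7→0 ⇒ 1;  out={5}∪out(1)={5}
  fail(4) 'abcb': from fail(3)=9 chase 'b': 9→0 ⇒ 7;  out=∅∪out(7)=∅
  fail(12) 'cabc': from fail(11)=2 chase 'c': 2 ⇒ 3;  out=∅∪out(3)=∅
  fail(17) 'aabb': from fail(16)=2 chase 'b': 2→7 ⇒ 8;  out=∅∪out(8)={1}
  fail(21) 'aaaa': from fail(20)=15 chase 'a': 15 ⇒ 20;  out=∅∪out(20)=∅
  fail(5) 'abcba': from fail(4)=7 chase 'a': 7→0 ⇒ 1;  out=∅∪out(1)=∅
  fail(13) 'cabca': from fail(12)=3 chase 'a': 3→9 ⇒ 10;  out=∅∪out(10)=∅
  fail(18) 'aabbb': from fail(17)=8 chase 'b': 8→7 ⇒ 8;  out=∅∪out(8)={1}
  fail(22) 'aaaac': from fail(21)=20 chase 'c': 20→15→1→0 ⇒ 9;  out={4}∪out(9)={4}
  fail(6) 'abcbab': from fail(5)=1 chase 'b': 1 ⇒ 2;  out={0}∪out(2)={0}
  fail(14) 'cabcab': from fail(13)=10 chase 'b': 10 ⇒ 11;  out={2}∪out(11)={2}
  fail(19) 'aabbba': from fail(18)=8 chase 'a': 8 ⇒ 23;  out={3}∪out(23)={3,5}

Run:
pos 0 'a': at 1
pos 1 'a': at 15
pos 2 'a': at 20
pos 3 'a': at 21
pos 4 'c': at 22  ** P4@[0:4]
pos 5 'c': at 9 (fail-walked)
pos 6 'a': at 10
pos 7 'c': at 9 (fail-walked)
pos 8 'a': at 10
pos 9 'b': at 11
pos 10 'c': at 12
pos 11 'a': at 13
pos 12 'b': at 14  ** P2@[7:12]
pos 13 'c': at 12 (fail-walked)
pos 14 'a': at 13
pos 15 'b': at 14  ** P2@[10:15]
pos 16 'c': at 12 (fail-walked)
pos 17 'b': at 4 (fail-walked)
pos 18 'a': at 5
pos 19 'b': at 6  ** P0@[14:19]
pos 20 'b': at 8 (fail-walked)  ** P1@[19:20]
pos 21 'c': at 9 (fail-walked)
pos 22 'a': at 10
pos 23 'a': at 15 (fail-walked)
pos 24 'b': at 16
pos 25 'b': at 17  ** P1@[24:25]
pos 26 'b': at 18  ** P1@[25:26]
pos 27 'a': at 19  ** P3@[22:27],P5@[25:27]
pos 28 'b': at 2 (fail-walked)
pos 29 'c': at 3
pos 30 'a': at 10 (fail-walked)
pos 31 'b': at 11
pos 32 'c': at 12
pos 33 'a': at 13
pos 34 'b': at 14  ** P2@[29:34]
pos 35 'c': at 12 (fail-walked)
pos 36 'a': at 13
pos 37 'a': at 15 (fail-walked)
pos 38 'b': at 16
pos 39 'b': at 17  ** P1@[38:39]
pos 40 'b': at 18  ** P1@[39:40]
pos 41 'a': at 19  ** P3@[36:41],P5@[39:41]
pos 42 'a': at 15 (fail-walked)
pos 43 'c': at 9 (fail-walked)
pos 44 'c': at 9 (fail-walked)
pos 45 'a': at 10
pos 46 'b': at 11
pos 47 'c': at 12
pos 48 'a': at 13
pos 49 'b': at 14  ** P2@[44:49]
pos 50 'a': at 1 (fail-walked)
pos 51 'b': at 2
pos 52 'c': at 3
pos 53 'b': at 4
pos 54 'a': at 5
pos 55 'b': at 6  ** P0@[50:55]

Result: [[4,4],[12,2],[15,2],[19,0],[20,1],[25,1],[26,1],[27,3],[27,5],[34,2],[39,1],[40,1],[41,3],[41,5],[49,2],[55,0]]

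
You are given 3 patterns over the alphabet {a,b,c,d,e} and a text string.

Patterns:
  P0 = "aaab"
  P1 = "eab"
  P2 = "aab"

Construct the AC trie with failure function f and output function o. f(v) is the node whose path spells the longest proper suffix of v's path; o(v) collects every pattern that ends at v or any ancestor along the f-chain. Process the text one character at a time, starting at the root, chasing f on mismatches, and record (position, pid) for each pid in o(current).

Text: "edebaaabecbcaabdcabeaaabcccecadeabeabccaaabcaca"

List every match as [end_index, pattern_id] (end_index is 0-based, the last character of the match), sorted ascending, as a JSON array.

Build automaton:
Trie nodes:
  0='ε' goto a→1 e→5
  1='a' goto a→2
  2='aa' goto a→3 b→8
  3='aaa' goto b→4
  4='aaab' goto ·  [P0 ends]
  5='e' goto a→6
  6='ea' goto b→7
  7='eab' goto ·  [P1 ends]
  8='aab' goto ·  [P2 ends]

Failure links (BFS by depth):
  n1('a'): parent n0 fail=0; on 'a' 0 → fail=0;  out ∅∪∅=∅
  n5('e'): parent n0 fail=0; on 'e' 0 → fail=0;  out ∅∪∅=∅
  n2('aa'): parent n1 fail=0; on 'a' 0 → fail=1;  out ∅∪∅=∅
  n6('ea'): parent n5 fail=0; on 'a' 0 → fail=1;  out ∅∪∅=∅
  n3('aaa'): parent n2 fail=1; on 'a' 1 → fail=2;  out ∅∪∅=∅
  n7('eab'): parent n6 fail=1; on 'b' 1→0 → fail=0;  out {1}∪∅={1}
  n8('aab'): parent n2 fail=1; on 'b' 1→0 → fail=0;  out {2}∪∅={2}
  n4('aaab'): parent n3 fail=2; on 'b' 2 → fail=8;  out {0}∪{2}={0,2}

Scan:
pos 0 'e': at 5
pos 1 'd': at 0 (via fail)
pos 2 'e': at 5
pos 3 'b': at 0 (via fail)
pos 4 'a': at 1
pos 5 'a': at 2
pos 6 'a': at 3
pos 7 'b': at 4  → match P0@[4:7],P2@[5:7]
pos 8 'e': at 5 (via fail)
pos 9 'c': at 0 (via fail)
pos 10 'b': at 0
pos 11 'c': at 0
pos 12 'a': at 1
pos 13 'a': at 2
pos 14 'b': at 8  → match P2@[12:14]
pos 15 'd': at 0 (via fail)
pos 16 'c': at 0
pos 17 'a': at 1
pos 18 'b': at 0 (via fail)
pos 19 'e': at 5
pos 20 'a': at 6
pos 21 'a': at 2 (via fail)
pos 22 'a': at 3
pos 23 'b': at 4  → match P0@[20:23],P2@[21:23]
pos 24 'c': at 0 (via fail)
pos 25 'c': at 0
pos 26 'c': at 0
pos 27 'e': at 5
pos 28 'c': at 0 (via fail)
pos 29 'a': at 1
pos 30 'd': at 0 (via fail)
pos 31 'e': at 5
pos 32 'a': at 6
pos 33 'b': at 7  → match P1@[31:33]
pos 34 'e': at 5 (via fail)
pos 35 'a': at 6
pos 36 'b': at 7  → match P1@[34:36]
pos 37 'c': at 0 (via fail)
pos 38 'c': at 0
pos 39 'a': at 1
pos 40 'a': at 2
pos 41 'a': at 3
pos 42 'b': at 4  → match P0@[39:42],P2@[40:42]
pos 43 'c': at 0 (via fail)
pos 44 'a': at 1
pos 45 'c': at 0 (via fail)
pos 46 'a': at 1

Matches: [[7,0],[7,2],[14,2],[23,0],[23,2],[33,1],[36,1],[42,0],[42,2]]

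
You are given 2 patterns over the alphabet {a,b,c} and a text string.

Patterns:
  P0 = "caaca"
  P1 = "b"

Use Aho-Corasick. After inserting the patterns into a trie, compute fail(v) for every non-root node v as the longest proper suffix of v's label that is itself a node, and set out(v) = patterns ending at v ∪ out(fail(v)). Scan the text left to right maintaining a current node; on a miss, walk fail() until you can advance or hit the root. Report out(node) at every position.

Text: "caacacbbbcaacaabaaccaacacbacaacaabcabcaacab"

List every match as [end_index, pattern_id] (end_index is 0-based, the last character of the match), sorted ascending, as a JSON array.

Construct AC machine:
Trie (insert patterns):
  n0 'ε': b→6 c→1
  n1 'c': a→2
  n2 'ca': a→3
  n3 'caa': c→4
  n4 'caac': a→5
  n5 'caaca': ·  ←P0
  n6 'b': ·  ←P1

BFS fail/out derivation:
  fail(1) 'c': from fail(0)=0 chase 'c': 0 ⇒ 0;  out=∅∪out(0)=∅
  fail(6) 'b': from fail(0)=0 chase 'b': 0 ⇒ 0;  out={1}∪out(0)={1}
  fail(2) 'ca': from fail(1)=0 chase 'a': 0 ⇒ 0;  out=∅∪out(0)=∅
  fail(3) 'caa': from fail(2)=0 chase 'a': 0 ⇒ 0;  out=∅∪out(0)=∅
  fail(4) 'caac': from fail(3)=0 chase 'c': 0 ⇒ 1;  out=∅∪out(1)=∅
  fail(5) 'caaca': from fail(4)=1 chase 'a': 1 ⇒ 2;  out={0}∪out(2)={0}

Scan:
pos 0 'c': at 1
pos 1 'a': at 2
pos 2 'a': at 3
pos 3 'c': at 4
pos 4 'a': at 5  → match P0@[0:4]
pos 5 'c': at 1 (fail-walked)
pos 6 'b': at 6 (fail-walked)  → match P1@[6:6]
pos 7 'b': at 6 (fail-walked)  → match P1@[7:7]
pos 8 'b': at 6 (fail-walked)  → match P1@[8:8]
pos 9 'c': at 1 (fail-walked)
pos 10 'a': at 2
pos 11 'a': at 3
pos 12 'c': at 4
pos 13 'a': at 5  → match P0@[9:13]
pos 14 'a': at 3 (fail-walked)
pos 15 'b': at 6 (fail-walked)  → match P1@[15:15]
pos 16 'a': at 0 (fail-walked)
pos 17 'a': at 0
pos 18 'c': at 1
pos 19 'c': at 1 (fail-walked)
pos 20 'a': at 2
pos 21 'a': at 3
pos 22 'c': at 4
pos 23 'a': at 5  → match P0@[19:23]
pos 24 'c': at 1 (fail-walked)
pos 25 'b': at 6 (fail-walked)  → match P1@[25:25]
pos 26 'a': at 0 (fail-walked)
pos 27 'c': at 1
pos 28 'a': at 2
pos 29 'a': at 3
pos 30 'c': at 4
pos 31 'a': at 5  → match P0@[27:31]
pos 32 'a': at 3 (fail-walked)
pos 33 'b': at 6 (fail-walked)  → match P1@[33:33]
pos 34 'c': at 1 (fail-walked)
pos 35 'a': at 2
pos 36 'b': at 6 (fail-walked)  → match P1@[36:36]
pos 37 'c': at 1 (fail-walked)
pos 38 'a': at 2
pos 39 'a': at 3
pos 40 'c': at 4
pos 41 'a': at 5  → match P0@[37:41]
pos 42 'b': at 6 (fail-walked)  → match P1@[42:42]

Matches: [[4,0],[6,1],[7,1],[8,1],[13,0],[15,1],[23,0],[25,1],[31,0],[33,1],[36,1],[41,0],[42,1]]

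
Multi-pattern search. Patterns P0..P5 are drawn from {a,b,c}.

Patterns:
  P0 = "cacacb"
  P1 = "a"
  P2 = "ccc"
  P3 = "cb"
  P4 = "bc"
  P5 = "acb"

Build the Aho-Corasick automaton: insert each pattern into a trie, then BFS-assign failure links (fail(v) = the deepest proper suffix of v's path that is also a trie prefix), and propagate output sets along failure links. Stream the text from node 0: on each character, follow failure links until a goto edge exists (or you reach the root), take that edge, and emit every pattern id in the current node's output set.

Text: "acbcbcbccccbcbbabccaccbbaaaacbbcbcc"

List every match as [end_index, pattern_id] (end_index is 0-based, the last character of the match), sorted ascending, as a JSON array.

Build automaton:
Trie (insert patterns):
  n0 'ε': a→7 b→11 c→1
  n1 'c': a→2 b→10 c→8
  n2 'ca': c→3
  n3 'cac': a→4
  n4 'caca': c→5
  n5 'cacac': b→6
  n6 'cacacb': ·  ←P0
  n7 'a': c→13  ←P1
  n8 'cc': c→9
  n9 'ccc': ·  ←P2
  n10 'cb': ·  ←P3
  n11 'b': c→12
  n12 'bc': ·  ←P4
  n13 'ac': b→14
  n14 'acb': ·  ←P5

BFS fail/out derivation:
  fail(1) 'c': from fail(0)=0 chase 'c': 0 ⇒ 0;  out=∅∪out(0)=∅
  fail(7) 'a': from fail(0)=0 chase 'a': 0 ⇒ 0;  out={1}∪out(0)={1}
  fail(11) 'b': from fail(0)=0 chase 'b': 0 ⇒ 0;  out=∅∪out(0)=∅
  fail(2) 'ca': from fail(1)=0 chase 'a': 0 ⇒ 7;  out=∅∪out(7)={1}
  fail(8) 'cc': from fail(1)=0 chase 'c': 0 ⇒ 1;  out=∅∪out(1)=∅
  fail(10) 'cb': from fail(1)=0 chase 'b': 0 ⇒ 11;  out={3}∪out(11)={3}
  fail(12) 'bc': from fail(11)=0 chase 'c': 0 ⇒ 1;  out={4}∪out(1)={4}
  fail(13) 'ac': from fail(7)=0 chase 'c': 0 ⇒ 1;  out=∅∪out(1)=∅
  fail(3) 'cac': from fail(2)=7 chase 'c': 7 ⇒ 13;  out=∅∪out(13)=∅
  fail(9) 'ccc': from fail(8)=1 chase 'c': 1 ⇒ 8;  out={2}∪out(8)={2}
  fail(14) 'acb': from fail(13)=1 chase 'b': 1 ⇒ 10;  out={5}∪out(10)={3,5}
  fail(4) 'caca': from fail(3)=13 chase 'a': 13→1 ⇒ 2;  out=∅∪out(2)={1}
  fail(5) 'cacac': from fail(4)=2 chase 'c': 2 ⇒ 3;  out=∅∪out(3)=∅
  fail(6) 'cacacb': from fail(5)=3 chase 'b': 3→13 ⇒ 14;  out={0}∪out(14)={0,3,5}

Text stream:
i=0 'a': node 0→7  emit P1@[0:0]
i=1 'c': node 7→13
i=2 'b': node 13→14  emit P3@[1:2],P5@[0:2]
i=3 'c': node 14→12 (fail-walked)  emit P4@[2:3]
i=4 'b': node 12→10 (fail-walked)  emit P3@[3:4]
i=5 'c': node 10→12 (fail-walked)  emit P4@[4:5]
i=6 'b': node 12→10 (fail-walked)  emit P3@[5:6]
i=7 'c': node 10→12 (fail-walked)  emit P4@[6:7]
i=8 'c': node 12→8 (fail-walked)
i=9 'c': node 8→9  emit P2@[7:9]
i=10 'c': node 9→9 (fail-walked)  emit P2@[8:10]
i=11 'b': node 9→10 (fail-walked)  emit P3@[10:11]
i=12 'c': node 10→12 (fail-walked)  emit P4@[11:12]
i=13 'b': node 12→10 (fail-walked)  emit P3@[12:13]
i=14 'b': node 10→11 (fail-walked)
i=15 'a': node 11→7 (fail-walked)  emit P1@[15:15]
i=16 'b': node 7→11 (fail-walked)
i=17 'c': node 11→12  emit P4@[16:17]
i=18 'c': node 12→8 (fail-walked)
i=19 'a': node 8→2 (fail-walked)  emit P1@[19:19]
i=20 'c': node 2→3
i=21 'c': node 3→8 (fail-walked)
i=22 'b': node 8→10 (fail-walked)  emit P3@[21:22]
i=23 'b': node 10→11 (fail-walked)
i=24 'a': node 11→7 (fail-walked)  emit P1@[24:24]
i=25 'a': node 7→7 (fail-walked)  emit P1@[25:25]
i=26 'a': node 7→7 (fail-walked)  emit P1@[26:26]
i=27 'a': node 7→7 (fail-walked)  emit P1@[27:27]
i=28 'c': node 7→13
i=29 'b': node 13→14  emit P3@[28:29],P5@[27:29]
i=30 'b': node 14→11 (fail-walked)
i=31 'c': node 11→12  emit P4@[30:31]
i=32 'b': node 12→10 (fail-walked)  emit P3@[31:32]
i=33 'c': node 10→12 (fail-walked)  emit P4@[32:33]
i=34 'c': node 12→8 (fail-walked)

Matches: [[0,1],[2,3],[2,5],[3,4],[4,3],[5,4],[6,3],[7,4],[9,2],[10,2],[11,3],[12,4],[13,3],[15,1],[17,4],[19,1],[22,3],[24,1],[25,1],[26,1],[27,1],[29,3],[29,5],[31,4],[32,3],[33,4]]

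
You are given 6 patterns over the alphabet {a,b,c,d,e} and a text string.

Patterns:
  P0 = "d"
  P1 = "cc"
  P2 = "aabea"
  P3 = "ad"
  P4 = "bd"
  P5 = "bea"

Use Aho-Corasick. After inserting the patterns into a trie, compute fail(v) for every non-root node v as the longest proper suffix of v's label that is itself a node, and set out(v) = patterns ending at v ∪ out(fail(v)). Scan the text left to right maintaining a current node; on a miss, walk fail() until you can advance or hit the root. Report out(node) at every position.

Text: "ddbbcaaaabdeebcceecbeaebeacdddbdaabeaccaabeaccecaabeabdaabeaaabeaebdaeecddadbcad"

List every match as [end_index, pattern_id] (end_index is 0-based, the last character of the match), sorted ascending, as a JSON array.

Build:
Trie nodes:
  n0 'ε': a→4 b→10 c→2 d→1
  n1 'd': ·  [P0 ends]
  n2 'c': c→3
  n3 'cc': ·  [P1 ends]
  n4 'a': a→5 d→9
  n5 'aa': b→6
  n6 'aab': e→7
  n7 'aabe': a→8
  n8 'aabea': ·  [P2 ends]
  n9 'ad': ·  [P3 ends]
  n10 'b': d→11 e→12
  n11 'bd': ·  [P4 ends]
  n12 'be': a→13
  n13 'bea': ·  [P5 ends]

Failure links (BFS by depth):
  fail(1) 'd': from fail(0)=0 chase 'd': 0 ⇒ 0;  out={0}∪out(0)={0}
  fail(2) 'c': from fail(0)=0 chase 'c': 0 ⇒ 0;  out=∅∪out(0)=∅
  fail(4) 'a': from fail(0)=0 chase 'a': 0 ⇒ 0;  out=∅∪out(0)=∅
  fail(10) 'b': from fail(0)=0 chase 'b': 0 ⇒ 0;  out=∅∪out(0)=∅
  fail(3) 'cc': from fail(2)=0 chase 'c': 0 ⇒ 2;  out={1}∪out(2)={1}
  fail(5) 'aa': from fail(4)=0 chase 'a': 0 ⇒ 4;  out=∅∪out(4)=∅
  fail(9) 'ad': from fail(4)=0 chase 'd': 0 ⇒ 1;  out={3}∪out(1)={0,3}
  fail(11) 'bd': from fail(10)=0 chase 'd': 0 ⇒ 1;  out={4}∪out(1)={0,4}
  fail(12) 'be': from fail(10)=0 chase 'e': 0 ⇒ 0;  out=∅∪out(0)=∅
  fail(6) 'aab': from fail(5)=4 chase 'b': 4→0 ⇒ 10;  out=∅∪out(10)=∅
  fail(13) 'bea': from fail(12)=0 chase 'a': 0 ⇒ 4;  out={5}∪out(4)={5}
  fail(7) 'aabe': from fail(6)=10 chase 'e': 10 ⇒ 12;  out=∅∪out(12)=∅
  fail(8) 'aabea': from fail(7)=12 chase 'a': 12 ⇒ 13;  out={2}∪out(13)={2,5}

Text stream:
i=0 'd': node 0→1  emit P0@[0:0]
i=1 'd': node 1→1 (fail-walked)  emit P0@[1:1]
i=2 'b': node 1→10 (fail-walked)
i=3 'b': node 10→10 (fail-walked)
i=4 'c': node 10→2 (fail-walked)
i=5 'a': node 2→4 (fail-walked)
i=6 'a': node 4→5
i=7 'a': node 5→5 (fail-walked)
i=8 'a': node 5→5 (fail-walked)
i=9 'b': node 5→6
i=10 'd': node 6→11 (fail-walked)  emit P0@[10:10],P4@[9:10]
i=11 'e': node 11→0 (fail-walked)
i=12 'e': node 0→0
i=13 'b': node 0→10
i=14 'c': node 10→2 (fail-walked)
i=15 'c': node 2→3  emit P1@[14:15]
i=16 'e': node 3→0 (fail-walked)
i=17 'e': node 0→0
i=18 'c': node 0→2
i=19 'b': node 2→10 (fail-walked)
i=20 'e': node 10→12
i=21 'a': node 12→13  emit P5@[19:21]
i=22 'e': node 13→0 (fail-walked)
i=23 'b': node 0→10
i=24 'e': node 10→12
i=25 'a': node 12→13  emit P5@[23:25]
i=26 'c': node 13→2 (fail-walked)
i=27 'd': node 2→1 (fail-walked)  emit P0@[27:27]
i=28 'd': node 1→1 (fail-walked)  emit P0@[28:28]
i=29 'd': node 1→1 (fail-walked)  emit P0@[29:29]
i=30 'b': node 1→10 (fail-walked)
i=31 'd': node 10→11  emit P0@[31:31],P4@[30:31]
i=32 'a': node 11→4 (fail-walked)
i=33 'a': node 4→5
i=34 'b': node 5→6
i=35 'e': node 6→7
i=36 'a': node 7→8  emit P2@[32:36],P5@[34:36]
i=37 'c': node 8→2 (fail-walked)
i=38 'c': node 2→3  emit P1@[37:38]
i=39 'a': node 3→4 (fail-walked)
i=40 'a': node 4→5
i=41 'b': node 5→6
i=42 'e': node 6→7
i=43 'a': node 7→8  emit P2@[39:43],P5@[41:43]
i=44 'c': node 8→2 (fail-walked)
i=45 'c': node 2→3  emit P1@[44:45]
i=46 'e': node 3→0 (fail-walked)
i=47 'c': node 0→2
i=48 'a': node 2→4 (fail-walked)
i=49 'a': node 4→5
i=50 'b': node 5→6
i=51 'e': node 6→7
i=52 'a': node 7→8  emit P2@[48:52],P5@[50:52]
i=53 'b': node 8→10 (fail-walked)
i=54 'd': node 10→11  emit P0@[54:54],P4@[53:54]
i=55 'a': node 11→4 (fail-walked)
i=56 'a': node 4→5
i=57 'b': node 5→6
i=58 'e': node 6→7
i=59 'a': node 7→8  emit P2@[55:59],P5@[57:59]
i=60 'a': node 8→5 (fail-walked)
i=61 'a': node 5→5 (fail-walked)
i=62 'b': node 5→6
i=63 'e': node 6→7
i=64 'a': node 7→8  emit P2@[60:64],P5@[62:64]
i=65 'e': node 8→0 (fail-walked)
i=66 'b': node 0→10
i=67 'd': node 10→11  emit P0@[67:67],P4@[66:67]
i=68 'a': node 11→4 (fail-walked)
i=69 'e': node 4→0 (fail-walked)
i=70 'e': node 0→0
i=71 'c': node 0→2
i=72 'd': node 2→1 (fail-walked)  emit P0@[72:72]
i=73 'd': node 1→1 (fail-walked)  emit P0@[73:73]
i=74 'a': node 1→4 (fail-walked)
i=75 'd': node 4→9  emit P0@[75:75],P3@[74:75]
i=76 'b': node 9→10 (fail-walked)
i=77 'c': node 10→2 (fail-walked)
i=78 'a': node 2→4 (fail-walked)
i=79 'd': node 4→9  emit P0@[79:79],P3@[78:79]

All matches (sorted): [[0,0],[1,0],[10,0],[10,4],[15,1],[21,5],[25,5],[27,0],[28,0],[29,0],[31,0],[31,4],[36,2],[36,5],[38,1],[43,2],[43,5],[45,1],[52,2],[52,5],[54,0],[54,4],[59,2],[59,5],[64,2],[64,5],[67,0],[67,4],[72,0],[73,0],[75,0],[75,3],[79,0],[79,3]]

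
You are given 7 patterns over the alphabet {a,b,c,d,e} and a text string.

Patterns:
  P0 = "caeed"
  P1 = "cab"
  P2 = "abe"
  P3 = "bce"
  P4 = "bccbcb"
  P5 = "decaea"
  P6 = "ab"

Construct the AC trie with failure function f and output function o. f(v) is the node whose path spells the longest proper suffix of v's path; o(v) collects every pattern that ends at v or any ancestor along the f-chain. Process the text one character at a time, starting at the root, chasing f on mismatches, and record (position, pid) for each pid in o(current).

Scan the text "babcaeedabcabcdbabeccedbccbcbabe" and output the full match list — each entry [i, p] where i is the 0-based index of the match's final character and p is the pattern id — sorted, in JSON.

Build automaton:
Trie (insert patterns):
  n0 'ε': a→7 b→10 c→1 d→17
  n1 'c': a→2
  n2 'ca': b→6 e→3
  n3 'cae': e→4
  n4 'caee': d→5
  n5 'caeed': ·  ←P0
  n6 'cab': ·  ←P1
  n7 'a': b→8
  n8 'ab': e→9  ←P6
  n9 'abe': ·  ←P2
  n10 'b': c→11
  n11 'bc': c→13 e→12
  n12 'bce': ·  ←P3
  n13 'bcc': b→14
  n14 'bccb': c→15
  n15 'bccbc': b→16
  n16 'bccbcb': ·  ←P4
  n17 'd': e→18
  n18 'de': c→19
  n19 'dec': a→20
  n20 'deca': e→21
  n21 'decae': a→22
  n22 'decaea': ·  ←P5

BFS fail/out derivation:
  n1('c'): parent n0 fail=0; on 'c' 0 → fail=0;  out ∅∪∅=∅
  n7('a'): parent n0 fail=0; on 'a' 0 → fail=0;  out ∅∪∅=∅
  n10('b'): parent n0 fail=0; on 'b' 0 → fail=0;  out ∅∪∅=∅
  n17('d'): parent n0 fail=0; on 'd' 0 → fail=0;  out ∅∪∅=∅
  n2('ca'): parent n1 fail=0; on 'a' 0 → fail=7;  out ∅∪∅=∅
  n8('ab'): parent n7 fail=0; on 'b' 0 → fail=10;  out {6}∪∅={6}
  n11('bc'): parent n10 fail=0; on 'c' 0 → fail=1;  out ∅∪∅=∅
  n18('de'): parent n17 fail=0; on 'e' 0 → fail=0;  out ∅∪∅=∅
  n3('cae'): parent n2 fail=7; on 'e' 7→0 → fail=0;  out ∅∪∅=∅
  n6('cab'): parent n2 fail=7; on 'b' 7 → fail=8;  out {1}∪{6}={1,6}
  n9('abe'): parent n8 fail=10; on 'e' 10→0 → fail=0;  out {2}∪∅={2}
  n12('bce'): parent n11 fail=1; on 'e' 1→0 → fail=0;  out {3}∪∅={3}
  n13('bcc'): parent n11 fail=1; on 'c' 1→0 → fail=1;  out ∅∪∅=∅
  n19('dec'): parent n18 fail=0; on 'c' 0 → fail=1;  out ∅∪∅=∅
  n4('caee'): parent n3 fail=0; on 'e' 0 → fail=0;  out ∅∪∅=∅
  n14('bccb'): parent n13 fail=1; on 'b' 1→0 → fail=10;  out ∅∪∅=∅
  n20('deca'): parent n19 fail=1; on 'a' 1 → fail=2;  out ∅∪∅=∅
  n5('caeed'): parent n4 fail=0; on 'd' 0 → fail=17;  out {0}∪∅={0}
  n15('bccbc'): parent n14 fail=10; on 'c' 10 → fail=11;  out ∅∪∅=∅
  n21('decae'): parent n20 fail=2; on 'e' 2 → fail=3;  out ∅∪∅=∅
  n16('bccbcb'): parent n15 fail=11; on 'b' 11→1→0 → fail=10;  out {4}∪∅={4}
  n22('decaea'): parent n21 fail=3; on 'a' 3→0 → fail=7;  out {5}∪∅={5}

Scan:
[0] read 'b'  n0⇒n10
[1] read 'a'  n10⇒n7 (fail-walked)
[2] read 'b'  n7⇒n8  ** P6@[1:2]
[3] read 'c'  n8⇒n11 (fail-walked)
[4] read 'a'  n11⇒n2 (fail-walked)
[5] read 'e'  n2⇒n3
[6] read 'e'  n3⇒n4
[7] read 'd'  n4⇒n5  ** P0@[3:7]
[8] read 'a'  n5⇒n7 (fail-walked)
[9] read 'b'  n7⇒n8  ** P6@[8:9]
[10] read 'c'  n8⇒n11 (fail-walked)
[11] read 'a'  n11⇒n2 (fail-walked)
[12] read 'b'  n2⇒n6  ** P1@[10:12],P6@[11:12]
[13] read 'c'  n6⇒n11 (fail-walked)
[14] read 'd'  n11⇒n17 (fail-walked)
[15] read 'b'  n17⇒n10 (fail-walked)
[16] read 'a'  n10⇒n7 (fail-walked)
[17] read 'b'  n7⇒n8  ** P6@[16:17]
[18] read 'e'  n8⇒n9  ** P2@[16:18]
[19] read 'c'  n9⇒n1 (fail-walked)
[20] read 'c'  n1⇒n1 (fail-walked)
[21] read 'e'  n1⇒n0 (fail-walked)
[22] read 'd'  n0⇒n17
[23] read 'b'  n17⇒n10 (fail-walked)
[24] read 'c'  n10⇒n11
[25] read 'c'  n11⇒n13
[26] read 'b'  n13⇒n14
[27] read 'c'  n14⇒n15
[28] read 'b'  n15⇒n16  ** P4@[23:28]
[29] read 'a'  n16⇒n7 (fail-walked)
[30] read 'b'  n7⇒n8  ** P6@[29:30]
[31] read 'e'  n8⇒n9  ** P2@[29:31]

Result: [[2,6],[7,0],[9,6],[12,1],[12,6],[17,6],[18,2],[28,4],[30,6],[31,2]]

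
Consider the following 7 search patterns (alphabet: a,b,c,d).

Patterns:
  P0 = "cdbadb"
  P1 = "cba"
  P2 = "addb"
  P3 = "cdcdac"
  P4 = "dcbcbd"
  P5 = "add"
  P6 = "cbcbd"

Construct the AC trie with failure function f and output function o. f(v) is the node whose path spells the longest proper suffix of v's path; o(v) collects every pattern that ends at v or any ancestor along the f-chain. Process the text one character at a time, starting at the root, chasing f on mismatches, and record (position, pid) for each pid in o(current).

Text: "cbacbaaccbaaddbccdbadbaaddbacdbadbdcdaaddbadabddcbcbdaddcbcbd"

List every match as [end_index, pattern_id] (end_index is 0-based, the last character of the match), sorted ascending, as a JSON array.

Build automaton:
Trie nodes:
  n0 'ε': a→9 c→1 d→17
  n1 'c': b→7 d→2
  n2 'cd': b→3 c→13
  n3 'cdb': a→4
  n4 'cdba': d→5
  n5 'cdbad': b→6
  n6 'cdbadb': ·  ←P0
  n7 'cb': a→8 c→23
  n8 'cba': ·  ←P1
  n9 'a': d→10
  n10 'ad': d→11
  n11 'add': b→12  ←P5
  n12 'addb': ·  ←P2
  n13 'cdc': d→14
  n14 'cdcd': a→15
  n15 'cdcda': c→16
  n16 'cdcdac': ·  ←P3
  n17 'd': c→18
  n18 'dc': b→19
  n19 'dcb': c→20
  n20 'dcbc': b→21
  n21 'dcbcb': d→22
  n22 'dcbcbd': ·  ←P4
  n23 'cbc': b→24
  n24 'cbcb': d→25
  n25 'cbcbd': ·  ←P6

Failure links (BFS by depth):
  fail(1) 'c': from fail(0)=0 chase 'c': 0 ⇒ 0;  out=∅∪out(0)=∅
  fail(9) 'a': from fail(0)=0 chase 'a': 0 ⇒ 0;  out=∅∪out(0)=∅
  fail(17) 'd': from fail(0)=0 chase 'd': 0 ⇒ 0;  out=∅∪out(0)=∅
  fail(2) 'cd': from fail(1)=0 chase 'd': 0 ⇒ 17;  out=∅∪out(17)=∅
  fail(7) 'cb': from fail(1)=0 chase 'b': 0 ⇒ 0;  out=∅∪out(0)=∅
  fail(10) 'ad': from fail(9)=0 chase 'd': 0 ⇒ 17;  out=∅∪out(17)=∅
  fail(18) 'dc': from fail(17)=0 chase 'c': 0 ⇒ 1;  out=∅∪out(1)=∅
  fail(3) 'cdb': from fail(2)=17 chase 'b': 17→0 ⇒ 0;  out=∅∪out(0)=∅
  fail(8) 'cba': from fail(7)=0 chase 'a': 0 ⇒ 9;  out={1}∪out(9)={1}
  fail(11) 'add': from fail(10)=17 chase 'd': 17→0 ⇒ 17;  out={5}∪out(17)={5}
  fail(13) 'cdc': from fail(2)=17 chase 'c': 17 ⇒ 18;  out=∅∪out(18)=∅
  fail(19) 'dcb': from fail(18)=1 chase 'b': 1 ⇒ 7;  out=∅∪out(7)=∅
  fail(23) 'cbc': from fail(7)=0 chase 'c': 0 ⇒ 1;  out=∅∪out(1)=∅
  fail(4) 'cdba': from fail(3)=0 chase 'a': 0 ⇒ 9;  out=∅∪out(9)=∅
  fail(12) 'addb': from fail(11)=17 chase 'b': 17→0 ⇒ 0;  out={2}∪out(0)={2}
  fail(14) 'cdcd': from fail(13)=18 chase 'd': 18→1 ⇒ 2;  out=∅∪out(2)=∅
  fail(20) 'dcbc': from fail(19)=7 chase 'c': 7 ⇒ 23;  out=∅∪out(23)=∅
  fail(24) 'cbcb': from fail(23)=1 chase 'b': 1 ⇒ 7;  out=∅∪out(7)=∅
  fail(5) 'cdbad': from fail(4)=9 chase 'd': 9 ⇒ 10;  out=∅∪out(10)=∅
  fail(15) 'cdcda': from fail(14)=2 chase 'a': 2→17→0 ⇒ 9;  out=∅∪out(9)=∅
  fail(21) 'dcbcb': from fail(20)=23 chase 'b': 23 ⇒ 24;  out=∅∪out(24)=∅
  fail(25) 'cbcbd': from fail(24)=7 chase 'd': 7→0 ⇒ 17;  out={6}∪out(17)={6}
  fail(6) 'cdbadb': from fail(5)=10 chase 'b': 10→17→0 ⇒ 0;  out={0}∪out(0)={0}
  fail(16) 'cdcdac': from fail(15)=9 chase 'c': 9→0 ⇒ 1;  out={3}∪out(1)={3}
  fail(22) 'dcbcbd': from fail(21)=24 chase 'd': 24 ⇒ 25;  out={4}∪out(25)={4,6}

Text stream:
[0] read 'c'  n0⇒n1
[1] read 'b'  n1⇒n7
[2] read 'a'  n7⇒n8  emit P1@[0:2]
[3] read 'c'  n8⇒n1 (via fail)
[4] read 'b'  n1⇒n7
[5] read 'a'  n7⇒n8  emit P1@[3:5]
[6] read 'a'  n8⇒n9 (via fail)
[7] read 'c'  n9⇒n1 (via fail)
[8] read 'c'  n1⇒n1 (via fail)
[9] read 'b'  n1⇒n7
[10] read 'a'  n7⇒n8  emit P1@[8:10]
[11] read 'a'  n8⇒n9 (via fail)
[12] read 'd'  n9⇒n10
[13] read 'd'  n10⇒n11  emit P5@[11:13]
[14] read 'b'  n11⇒n12  emit P2@[11:14]
[15] read 'c'  n12⇒n1 (via fail)
[16] read 'c'  n1⇒n1 (via fail)
[17] read 'd'  n1⇒n2
[18] read 'b'  n2⇒n3
[19] read 'a'  n3⇒n4
[20] read 'd'  n4⇒n5
[21] read 'b'  n5⇒n6  emit P0@[16:21]
[22] read 'a'  n6⇒n9 (via fail)
[23] read 'a'  n9⇒n9 (via fail)
[24] read 'd'  n9⇒n10
[25] read 'd'  n10⇒n11  emit P5@[23:25]
[26] read 'b'  n11⇒n12  emit P2@[23:26]
[27] read 'a'  n12⇒n9 (via fail)
[28] read 'c'  n9⇒n1 (via fail)
[29] read 'd'  n1⇒n2
[30] read 'b'  n2⇒n3
[31] read 'a'  n3⇒n4
[32] read 'd'  n4⇒n5
[33] read 'b'  n5⇒n6  emit P0@[28:33]
[34] read 'd'  n6⇒n17 (via fail)
[35] read 'c'  n17⇒n18
[36] read 'd'  n18⇒n2 (via fail)
[37] read 'a'  n2⇒n9 (via fail)
[38] read 'a'  n9⇒n9 (via fail)
[39] read 'd'  n9⇒n10
[40] read 'd'  n10⇒n11  emit P5@[38:40]
[41] read 'b'  n11⇒n12  emit P2@[38:41]
[42] read 'a'  n12⇒n9 (via fail)
[43] read 'd'  n9⇒n10
[44] read 'a'  n10⇒n9 (via fail)
[45] read 'b'  n9⇒n0 (via fail)
[46] read 'd'  n0⇒n17
[47] read 'd'  n17⇒n17 (via fail)
[48] read 'c'  n17⇒n18
[49] read 'b'  n18⇒n19
[50] read 'c'  n19⇒n20
[51] read 'b'  n20⇒n21
[52] read 'd'  n21⇒n22  emit P4@[47:52],P6@[48:52]
[53] read 'a'  n22⇒n9 (via fail)
[54] read 'd'  n9⇒n10
[55] read 'd'  n10⇒n11  emit P5@[53:55]
[56] read 'c'  n11⇒n18 (via fail)
[57] read 'b'  n18⇒n19
[58] read 'c'  n19⇒n20
[59] read 'b'  n20⇒n21
[60] read 'd'  n21⇒n22  emit P4@[55:60],P6@[56:60]

Result: [[2,1],[5,1],[10,1],[13,5],[14,2],[21,0],[25,5],[26,2],[33,0],[40,5],[41,2],[52,4],[52,6],[55,5],[60,4],[60,6]]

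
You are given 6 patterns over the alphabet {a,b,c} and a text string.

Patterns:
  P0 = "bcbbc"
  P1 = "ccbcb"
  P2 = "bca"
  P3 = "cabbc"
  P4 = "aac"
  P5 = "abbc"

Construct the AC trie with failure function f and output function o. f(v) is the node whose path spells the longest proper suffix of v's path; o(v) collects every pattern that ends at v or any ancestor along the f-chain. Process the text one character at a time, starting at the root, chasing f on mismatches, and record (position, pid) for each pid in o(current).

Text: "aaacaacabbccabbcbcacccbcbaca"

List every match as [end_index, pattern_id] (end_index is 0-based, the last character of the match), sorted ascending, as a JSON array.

Construct AC machine:
Trie (insert patterns):
  n0 'ε': a→16 b→1 c→6
  n1 'b': c→2
  n2 'bc': a→11 b→3
  n3 'bcb': b→4
  n4 'bcbb': c→5
  n5 'bcbbc': ·  [P0 ends]
  n6 'c': a→12 c→7
  n7 'cc': b→8
  n8 'ccb': c→9
  n9 'ccbc': b→10
  n10 'ccbcb': ·  [P1 ends]
  n11 'bca': ·  [P2 ends]
  n12 'ca': b→13
  n13 'cab': b→14
  n14 'cabb': c→15
  n15 'cabbc': ·  [P3 ends]
  n16 'a': a→17 b→19
  n17 'aa': c→18
  n18 'aac': ·  [P4 ends]
  n19 'ab': b→20
  n20 'abb': c→21
  n21 'abbc': ·  [P5 ends]

BFS fail/out derivation:
  n1('b'): parent n0 fail=0; on 'b' 0 → fail=0;  out ∅∪∅=∅
  n6('c'): parent n0 fail=0; on 'c' 0 → fail=0;  out ∅∪∅=∅
  n16('a'): parent n0 fail=0; on 'a' 0 → fail=0;  out ∅∪∅=∅
  n2('bc'): parent n1 fail=0; on 'c' 0 → fail=6;  out ∅∪∅=∅
  n7('cc'): parent n6 fail=0; on 'c' 0 → fail=6;  out ∅∪∅=∅
  n12('ca'): parent n6 fail=0; on 'a' 0 → fail=16;  out ∅∪∅=∅
  n17('aa'): parent n16 fail=0; on 'a' 0 → fail=16;  out ∅∪∅=∅
  n19('ab'): parent n16 fail=0; on 'b' 0 → fail=1;  out ∅∪∅=∅
  n3('bcb'): parent n2 fail=6; on 'b' 6→0 → fail=1;  out ∅∪∅=∅
  n8('ccb'): parent n7 fail=6; on 'b' 6→0 → fail=1;  out ∅∪∅=∅
  n11('bca'): parent n2 fail=6; on 'a' 6 → fail=12;  out {2}∪∅={2}
  n13('cab'): parent n12 fail=16; on 'b' 16 → fail=19;  out ∅∪∅=∅
  n18('aac'): parent n17 fail=16; on 'c' 16→0 → fail=6;  out {4}∪∅={4}
  n20('abb'): parent n19 fail=1; on 'b' 1→0 → fail=1;  out ∅∪∅=∅
  n4('bcbb'): parent n3 fail=1; on 'b' 1→0 → fail=1;  out ∅∪∅=∅
  n9('ccbc'): parent n8 fail=1; on 'c' 1 → fail=2;  out ∅∪∅=∅
  n14('cabb'): parent n13 fail=19; on 'b' 19 → fail=20;  out ∅∪∅=∅
  n21('abbc'): parent n20 fail=1; on 'c' 1 → fail=2;  out {5}∪∅={5}
  n5('bcbbc'): parent n4 fail=1; on 'c' 1 → fail=2;  out {0}∪∅={0}
  n10('ccbcb'): parent n9 fail=2; on 'b' 2 → fail=3;  out {1}∪∅={1}
  n15('cabbc'): parent n14 fail=20; on 'c' 20 → fail=21;  out {3}∪{5}={3,5}

Scan:
i=0 'a': node 0→16
i=1 'a': node 16→17
i=2 'a': node 17→17 (fail-walked)
i=3 'c': node 17→18  → match P4@[1:3]
i=4 'a': node 18→12 (fail-walked)
i=5 'a': node 12→17 (fail-walked)
i=6 'c': node 17→18  → match P4@[4:6]
i=7 'a': node 18→12 (fail-walked)
i=8 'b': node 12→13
i=9 'b': node 13→14
i=10 'c': node 14→15  → match P3@[6:10],P5@[7:10]
i=11 'c': node 15→7 (fail-walked)
i=12 'a': node 7→12 (fail-walked)
i=13 'b': node 12→13
i=14 'b': node 13→14
i=15 'c': node 14→15  → match P3@[11:15],P5@[12:15]
i=16 'b': node 15→3 (fail-walked)
i=17 'c': node 3→2 (fail-walked)
i=18 'a': node 2→11  → match P2@[16:18]
i=19 'c': node 11→6 (fail-walked)
i=20 'c': node 6→7
i=21 'c': node 7→7 (fail-walked)
i=22 'b': node 7→8
i=23 'c': node 8→9
i=24 'b': node 9→10  → match P1@[20:24]
i=25 'a': node 10→16 (fail-walked)
i=26 'c': node 16→6 (fail-walked)
i=27 'a': node 6→12

Matches: [[3,4],[6,4],[10,3],[10,5],[15,3],[15,5],[18,2],[24,1]]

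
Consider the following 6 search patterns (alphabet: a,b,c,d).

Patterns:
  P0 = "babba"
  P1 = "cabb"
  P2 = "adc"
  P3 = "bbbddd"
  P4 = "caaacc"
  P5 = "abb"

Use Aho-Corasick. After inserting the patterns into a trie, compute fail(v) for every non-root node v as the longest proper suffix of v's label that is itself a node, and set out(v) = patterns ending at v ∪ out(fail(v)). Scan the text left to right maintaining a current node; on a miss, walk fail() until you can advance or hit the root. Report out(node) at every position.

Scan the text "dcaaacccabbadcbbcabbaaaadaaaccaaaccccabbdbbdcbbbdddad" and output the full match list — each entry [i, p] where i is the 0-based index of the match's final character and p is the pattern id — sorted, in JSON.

Build:
Trie nodes:
  0='ε' goto a→10 b→1 c→6
  1='b' goto a→2 b→13
  2='ba' goto b→3
  3='bab' goto b→4
  4='babb' goto a→5
  5='babba' goto ·  [P0 ends]
  6='c' goto a→7
  7='ca' goto a→18 b→8
  8='cab' goto b→9
  9='cabb' goto ·  [P1 ends]
  10='a' goto b→22 d→11
  11='ad' goto c→12
  12='adc' goto ·  [P2 ends]
  13='bb' goto b→14
  14='bbb' goto d→15
  15='bbbd' goto d→16
  16='bbbdd' goto d→17
  17='bbbddd' goto ·  [P3 ends]
  18='caa' goto a→19
  19='caaa' goto c→20
  20='caaac' goto c→21
  21='caaacc' goto ·  [P4 ends]
  22='ab' goto b→23
  23='abb' goto ·  [P5 ends]

Failure links (BFS by depth):
  fail(1) 'b': from fail(0)=0 chase 'b': 0 ⇒ 0;  out=∅∪out(0)=∅
  fail(6) 'c': from fail(0)=0 chase 'c': 0 ⇒ 0;  out=∅∪out(0)=∅
  fail(10) 'a': from fail(0)=0 chase 'a': 0 ⇒ 0;  out=∅∪out(0)=∅
  fail(2) 'ba': from fail(1)=0 chase 'a': 0 ⇒ 10;  out=∅∪out(10)=∅
  fail(7) 'ca': from fail(6)=0 chase 'a': 0 ⇒ 10;  out=∅∪out(10)=∅
  fail(11) 'ad': from fail(10)=0 chase 'd': 0 ⇒ 0;  out=∅∪out(0)=∅
  fail(13) 'bb': from fail(1)=0 chase 'b': 0 ⇒ 1;  out=∅∪out(1)=∅
  fail(22) 'ab': from fail(10)=0 chase 'b': 0 ⇒ 1;  out=∅∪out(1)=∅
  fail(3) 'bab': from fail(2)=10 chase 'b': 10 ⇒ 22;  out=∅∪out(22)=∅
  fail(8) 'cab': from fail(7)=10 chase 'b': 10 ⇒ 22;  out=∅∪out(22)=∅
  fail(12) 'adc': from fail(11)=0 chase 'c': 0 ⇒ 6;  out={2}∪out(6)={2}
  fail(14) 'bbb': from fail(13)=1 chase 'b': 1 ⇒ 13;  out=∅∪out(13)=∅
  fail(18) 'caa': from fail(7)=10 chase 'a': 10→0 ⇒ 10;  out=∅∪out(10)=∅
  fail(23) 'abb': from fail(22)=1 chase 'b': 1 ⇒ 13;  out={5}∪out(13)={5}
  fail(4) 'babb': from fail(3)=22 chase 'b': 22 ⇒ 23;  out=∅∪out(23)={5}
  fail(9) 'cabb': from fail(8)=22 chase 'b': 22 ⇒ 23;  out={1}∪out(23)={1,5}
  fail(15) 'bbbd': from fail(14)=13 chase 'd': 13→1→0 ⇒ 0;  out=∅∪out(0)=∅
  fail(19) 'caaa': from fail(18)=10 chase 'a': 10→0 ⇒ 10;  out=∅∪out(10)=∅
  fail(5) 'babba': from fail(4)=23 chase 'a': 23→13→1 ⇒ 2;  out={0}∪out(2)={0}
  fail(16) 'bbbdd': from fail(15)=0 chase 'd': 0 ⇒ 0;  out=∅∪out(0)=∅
  fail(20) 'caaac': from fail(19)=10 chase 'c': 10→0 ⇒ 6;  out=∅∪out(6)=∅
  fail(17) 'bbbddd': from fail(16)=0 chase 'd': 0 ⇒ 0;  out={3}∪out(0)={3}
  fail(21) 'caaacc': from fail(20)=6 chase 'c': 6→0 ⇒ 6;  out={4}∪out(6)={4}

Scan:
i=0 'd': node 0→0
i=1 'c': node 0→6
i=2 'a': node 6→7
i=3 'a': node 7→18
i=4 'a': node 18→19
i=5 'c': node 19→20
i=6 'c': node 20→21  → match P4@[1:6]
i=7 'c': node 21→6 (via fail)
i=8 'a': node 6→7
i=9 'b': node 7→8
i=10 'b': node 8→9  → match P1@[7:10],P5@[8:10]
i=11 'a': node 9→2 (via fail)
i=12 'd': node 2→11 (via fail)
i=13 'c': node 11→12  → match P2@[11:13]
i=14 'b': node 12→1 (via fail)
i=15 'b': node 1→13
i=16 'c': node 13→6 (via fail)
i=17 'a': node 6→7
i=18 'b': node 7→8
i=19 'b': node 8→9  → match P1@[16:19],P5@[17:19]
i=20 'a': node 9→2 (via fail)
i=21 'a': node 2→10 (via fail)
i=22 'a': node 10→10 (via fail)
i=23 'a': node 10→10 (via fail)
i=24 'd': node 10→11
i=25 'a': node 11→10 (via fail)
i=26 'a': node 10→10 (via fail)
i=27 'a': node 10→10 (via fail)
i=28 'c': node 10→6 (via fail)
i=29 'c': node 6→6 (via fail)
i=30 'a': node 6→7
i=31 'a': node 7→18
i=32 'a': node 18→19
i=33 'c': node 19→20
i=34 'c': node 20→21  → match P4@[29:34]
i=35 'c': node 21→6 (via fail)
i=36 'c': node 6→6 (via fail)
i=37 'a': node 6→7
i=38 'b': node 7→8
i=39 'b': node 8→9  → match P1@[36:39],P5@[37:39]
i=40 'd': node 9→0 (via fail)
i=41 'b': node 0→1
i=42 'b': node 1→13
i=43 'd': node 13→0 (via fail)
i=44 'c': node 0→6
i=45 'b': node 6→1 (via fail)
i=46 'b': node 1→13
i=47 'b': node 13→14
i=48 'd': node 14→15
i=49 'd': node 15→16
i=50 'd': node 16→17  → match P3@[45:50]
i=51 'a': node 17→10 (via fail)
i=52 'd': node 10→11

Matches: [[6,4],[10,1],[10,5],[13,2],[19,1],[19,5],[34,4],[39,1],[39,5],[50,3]]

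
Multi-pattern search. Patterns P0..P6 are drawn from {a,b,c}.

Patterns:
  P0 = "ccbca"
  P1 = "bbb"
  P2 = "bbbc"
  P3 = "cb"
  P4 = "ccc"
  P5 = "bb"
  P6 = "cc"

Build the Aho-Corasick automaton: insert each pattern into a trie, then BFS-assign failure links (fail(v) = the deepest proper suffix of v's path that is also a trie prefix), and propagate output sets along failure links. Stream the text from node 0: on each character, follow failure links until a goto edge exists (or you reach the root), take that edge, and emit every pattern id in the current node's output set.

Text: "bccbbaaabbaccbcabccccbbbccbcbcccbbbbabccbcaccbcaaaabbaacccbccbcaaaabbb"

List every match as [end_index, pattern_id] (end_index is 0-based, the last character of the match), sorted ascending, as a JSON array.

Build automaton:
Trie (insert patterns):
  n0 'ε': b→6 c→1
  n1 'c': b→10 c→2
  n2 'cc': b→3 c→11  ←P6
  n3 'ccb': c→4
  n4 'ccbc': a→5
  n5 'ccbca': ·  ←P0
  n6 'b': b→7
  n7 'bb': b→8  ←P5
  n8 'bbb': c→9  ←P1
  n9 'bbbc': ·  ←P2
  n10 'cb': ·  ←P3
  n11 'ccc': ·  ←P4

Failure links (BFS by depth):
  n1('c'): parent n0 fail=0; on 'c' 0 → fail=0;  out ∅∪∅=∅
  n6('b'): parent n0 fail=0; on 'b' 0 → fail=0;  out ∅∪∅=∅
  n2('cc'): parent n1 fail=0; on 'c' 0 → fail=1;  out {6}∪∅={6}
  n7('bb'): parent n6 fail=0; on 'b' 0 → fail=6;  out {5}∪∅={5}
  n10('cb'): parent n1 fail=0; on 'b' 0 → fail=6;  out {3}∪∅={3}
  n3('ccb'): parent n2 fail=1; on 'b' 1 → fail=10;  out ∅∪{3}={3}
  n8('bbb'): parent n7 fail=6; on 'b' 6 → fail=7;  out {1}∪{5}={1,5}
  n11('ccc'): parent n2 fail=1; on 'c' 1 → fail=2;  out {4}∪{6}={4,6}
  n4('ccbc'): parent n3 fail=10; on 'c' 10→6→0 → fail=1;  out ∅∪∅=∅
  n9('bbbc'): parent n8 fail=7; on 'c' 7→6→0 → fail=1;  out {2}∪∅={2}
  n5('ccbca'): parent n4 fail=1; on 'a' 1→0 → fail=0;  out {0}∪∅={0}

Scan:
[0] read 'b'  n0⇒n6
[1] read 'c'  n6⇒n1 (via fail)
[2] read 'c'  n1⇒n2  → match P6@[1:2]
[3] read 'b'  n2⇒n3  → match P3@[2:3]
[4] read 'b'  n3⇒n7 (via fail)  → match P5@[3:4]
[5] read 'a'  n7⇒n0 (via fail)
[6] read 'a'  n0⇒n0
[7] read 'a'  n0⇒n0
[8] read 'b'  n0⇒n6
[9] read 'b'  n6⇒n7  → match P5@[8:9]
[10] read 'a'  n7⇒n0 (via fail)
[11] read 'c'  n0⇒n1
[12] read 'c'  n1⇒n2  → match P6@[11:12]
[13] read 'b'  n2⇒n3  → match P3@[12:13]
[14] read 'c'  n3⇒n4
[15] read 'a'  n4⇒n5  → match P0@[11:15]
[16] read 'b'  n5⇒n6 (via fail)
[17] read 'c'  n6⇒n1 (via fail)
[18] read 'c'  n1⇒n2  → match P6@[17:18]
[19] read 'c'  n2⇒n11  → match P4@[17:19],P6@[18:19]
[20] read 'c'  n11⇒n11 (via fail)  → match P4@[18:20],P6@[19:20]
[21] read 'b'  n11⇒n3 (via fail)  → match P3@[20:21]
[22] read 'b'  n3⇒n7 (via fail)  → match P5@[21:22]
[23] read 'b'  n7⇒n8  → match P1@[21:23],P5@[22:23]
[24] read 'c'  n8⇒n9  → match P2@[21:24]
[25] read 'c'  n9⇒n2 (via fail)  → match P6@[24:25]
[26] read 'b'  n2⇒n3  → match P3@[25:26]
[27] read 'c'  n3⇒n4
[28] read 'b'  n4⇒n10 (via fail)  → match P3@[27:28]
[29] read 'c'  n10⇒n1 (via fail)
[30] read 'c'  n1⇒n2  → match P6@[29:30]
[31] read 'c'  n2⇒n11  → match P4@[29:31],P6@[30:31]
[32] read 'b'  n11⇒n3 (via fail)  → match P3@[31:32]
[33] read 'b'  n3⇒n7 (via fail)  → match P5@[32:33]
[34] read 'b'  n7⇒n8  → match P1@[32:34],P5@[33:34]
[35] read 'b'  n8⇒n8 (via fail)  → match P1@[33:35],P5@[34:35]
[36] read 'a'  n8⇒n0 (via fail)
[37] read 'b'  n0⇒n6
[38] read 'c'  n6⇒n1 (via fail)
[39] read 'c'  n1⇒n2  → match P6@[38:39]
[40] read 'b'  n2⇒n3  → match P3@[39:40]
[41] read 'c'  n3⇒n4
[42] read 'a'  n4⇒n5  → match P0@[38:42]
[43] read 'c'  n5⇒n1 (via fail)
[44] read 'c'  n1⇒n2  → match P6@[43:44]
[45] read 'b'  n2⇒n3  → match P3@[44:45]
[46] read 'c'  n3⇒n4
[47] read 'a'  n4⇒n5  → match P0@[43:47]
[48] read 'a'  n5⇒n0 (via fail)
[49] read 'a'  n0⇒n0
[50] read 'a'  n0⇒n0
[51] read 'b'  n0⇒n6
[52] read 'b'  n6⇒n7  → match P5@[51:52]
[53] read 'a'  n7⇒n0 (via fail)
[54] read 'a'  n0⇒n0
[55] read 'c'  n0⇒n1
[56] read 'c'  n1⇒n2  → match P6@[55:56]
[57] read 'c'  n2⇒n11  → match P4@[55:57],P6@[56:57]
[58] read 'b'  n11⇒n3 (via fail)  → match P3@[57:58]
[59] read 'c'  n3⇒n4
[60] read 'c'  n4⇒n2 (via fail)  → match P6@[59:60]
[61] read 'b'  n2⇒n3  → match P3@[60:61]
[62] read 'c'  n3⇒n4
[63] read 'a'  n4⇒n5  → match P0@[59:63]
[64] read 'a'  n5⇒n0 (via fail)
[65] read 'a'  n0⇒n0
[66] read 'a'  n0⇒n0
[67] read 'b'  n0⇒n6
[68] read 'b'  n6⇒n7  → match P5@[67:68]
[69] read 'b'  n7⇒n8  → match P1@[67:69],P5@[68:69]

All matches (sorted): [[2,6],[3,3],[4,5],[9,5],[12,6],[13,3],[15,0],[18,6],[19,4],[19,6],[20,4],[20,6],[21,3],[22,5],[23,1],[23,5],[24,2],[25,6],[26,3],[28,3],[30,6],[31,4],[31,6],[32,3],[33,5],[34,1],[34,5],[35,1],[35,5],[39,6],[40,3],[42,0],[44,6],[45,3],[47,0],[52,5],[56,6],[57,4],[57,6],[58,3],[60,6],[61,3],[63,0],[68,5],[69,1],[69,5]]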